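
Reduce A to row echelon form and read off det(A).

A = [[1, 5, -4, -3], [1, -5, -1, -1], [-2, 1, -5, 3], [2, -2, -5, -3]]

det(A) = 63

Forward elimination:
R2 <- R2 - (1)*R1:  [   0  -10    3    2 ]
R3 <- R3 - (-2)*R1:  [   0   11  -13   -3 ]
R4 <- R4 - (2)*R1:  [   0  -12    3    3 ]
R3 <- R3 - (-11/10)*R2:  [      0       0  -97/10    -4/5 ]
R4 <- R4 - (6/5)*R2:  [    0     0  -3/5   3/5 ]
R4 <- R4 - (6/97)*R3:  [     0      0      0  63/97 ]
Upper-triangular form:
[ 1    5      -4     -3 ]
[ 0  -10       3      2 ]
[ 0    0  -97/10   -4/5 ]
[ 0    0       0  63/97 ]
det(A) = (-1)^0 * (1) * (-10) * (-97/10) * (63/97) = 63  (0 row swaps -> sign +1)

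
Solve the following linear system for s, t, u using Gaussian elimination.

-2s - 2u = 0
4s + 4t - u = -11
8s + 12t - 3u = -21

(-3, 1, 3)

Forward elimination on [A|b]:
R2 <- R2 - (-2)*R1:  [   0    4   -5  -11 ]
R3 <- R3 - (-4)*R1:  [   0   12  -11  -21 ]
R3 <- R3 - (3)*R2:  [  0   0   4  12 ]
Row echelon form:
[ -2  0  -2  |    0 ]
[  0  4  -5  |  -11 ]
[  0  0   4  |   12 ]
Back-substitution:
u = (12) / 4 = 3
t = (-11 - (-5)*(3)) / 4 = 1
s = (0 - (-2)*(3)) / -2 = -3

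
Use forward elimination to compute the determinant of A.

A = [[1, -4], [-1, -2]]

det(A) = -6

Forward elimination:
R2 <- R2 - (-1)*R1:  [  0  -6 ]
Upper-triangular form:
[ 1  -4 ]
[ 0  -6 ]
det(A) = (-1)^0 * (1) * (-6) = -6  (0 row swaps -> sign +1)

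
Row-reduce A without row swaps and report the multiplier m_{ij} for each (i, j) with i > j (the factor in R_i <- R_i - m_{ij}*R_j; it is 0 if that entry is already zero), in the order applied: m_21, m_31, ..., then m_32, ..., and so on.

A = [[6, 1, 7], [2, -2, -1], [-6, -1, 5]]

Forward elimination:
R2 <- R2 - (1/3)*R1:  [     0   -7/3  -10/3 ]
R3 <- R3 - (-1)*R1:  [  0   0  12 ]
R3: entry in column 2 is already 0 -> m_{32} = 0 (no row operation needed)
Multipliers (in order of application): m_{21} = 1/3, m_{31} = -1, m_{32} = 0

multipliers: 1/3, -1, 0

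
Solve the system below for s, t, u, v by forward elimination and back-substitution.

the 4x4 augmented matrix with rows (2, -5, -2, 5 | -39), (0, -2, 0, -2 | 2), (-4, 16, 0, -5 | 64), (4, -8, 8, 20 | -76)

(1, 3, 3, -4)

Forward elimination on [A|b]:
R3 <- R3 - (-2)*R1:  [   0    6   -4    5  -14 ]
R4 <- R4 - (2)*R1:  [  0   2  12  10   2 ]
R3 <- R3 - (-3)*R2:  [  0   0  -4  -1  -8 ]
R4 <- R4 - (-1)*R2:  [  0   0  12   8   4 ]
R4 <- R4 - (-3)*R3:  [   0    0    0    5  -20 ]
Row echelon form:
[ 2  -5  -2   5  |  -39 ]
[ 0  -2   0  -2  |    2 ]
[ 0   0  -4  -1  |   -8 ]
[ 0   0   0   5  |  -20 ]
Back-substitution:
v = (-20) / 5 = -4
u = (-8 - (-1)*(-4)) / -4 = 3
t = (2 - (-2)*(-4)) / -2 = 3
s = (-39 - (-5)*(3) - (-2)*(3) - (5)*(-4)) / 2 = 1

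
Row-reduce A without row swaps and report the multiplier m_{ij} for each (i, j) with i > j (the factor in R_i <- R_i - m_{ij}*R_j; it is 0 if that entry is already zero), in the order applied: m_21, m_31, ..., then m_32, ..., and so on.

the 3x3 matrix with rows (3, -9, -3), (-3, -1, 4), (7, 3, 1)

Forward elimination:
R2 <- R2 - (-1)*R1:  [   0  -10    1 ]
R3 <- R3 - (7/3)*R1:  [  0  24   8 ]
R3 <- R3 - (-12/5)*R2:  [    0     0  52/5 ]
Multipliers (in order of application): m_{21} = -1, m_{31} = 7/3, m_{32} = -12/5

multipliers: -1, 7/3, -12/5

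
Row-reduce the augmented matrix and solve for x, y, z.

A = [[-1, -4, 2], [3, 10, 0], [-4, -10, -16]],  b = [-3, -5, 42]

(-5, 1, -2)

Forward elimination on [A|b]:
R2 <- R2 - (-3)*R1:  [   0   -2    6  -14 ]
R3 <- R3 - (4)*R1:  [   0    6  -24   54 ]
R3 <- R3 - (-3)*R2:  [  0   0  -6  12 ]
Row echelon form:
[ -1  -4   2  |   -3 ]
[  0  -2   6  |  -14 ]
[  0   0  -6  |   12 ]
Back-substitution:
z = (12) / -6 = -2
y = (-14 - (6)*(-2)) / -2 = 1
x = (-3 - (-4)*(1) - (2)*(-2)) / -1 = -5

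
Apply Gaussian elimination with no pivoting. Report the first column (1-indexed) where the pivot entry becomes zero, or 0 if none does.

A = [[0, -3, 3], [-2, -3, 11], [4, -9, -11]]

Naive forward elimination:
Pivot entry (1,1) is zero but row 2 has -2 in column 1 -> naive elimination stops; a row interchange (e.g. R1 <-> R2) would be required here.

first zero-pivot column = 1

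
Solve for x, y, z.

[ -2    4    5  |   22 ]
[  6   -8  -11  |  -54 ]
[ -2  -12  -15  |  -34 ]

Forward elimination on [A|b]:
R2 <- R2 - (-3)*R1:  [  0   4   4  12 ]
R3 <- R3 - (1)*R1:  [   0  -16  -20  -56 ]
R3 <- R3 - (-4)*R2:  [  0   0  -4  -8 ]
Row echelon form:
[ -2  4   5  |  22 ]
[  0  4   4  |  12 ]
[  0  0  -4  |  -8 ]
Back-substitution:
z = (-8) / -4 = 2
y = (12 - (4)*(2)) / 4 = 1
x = (22 - (4)*(1) - (5)*(2)) / -2 = -4

(-4, 1, 2)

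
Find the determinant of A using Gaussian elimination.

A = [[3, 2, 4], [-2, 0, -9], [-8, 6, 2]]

Forward elimination:
R2 <- R2 - (-2/3)*R1:  [     0    4/3  -19/3 ]
R3 <- R3 - (-8/3)*R1:  [    0  34/3  38/3 ]
R3 <- R3 - (17/2)*R2:  [     0      0  133/2 ]
Upper-triangular form:
[ 3    2      4 ]
[ 0  4/3  -19/3 ]
[ 0    0  133/2 ]
det(A) = (-1)^0 * (3) * (4/3) * (133/2) = 266  (0 row swaps -> sign +1)

det(A) = 266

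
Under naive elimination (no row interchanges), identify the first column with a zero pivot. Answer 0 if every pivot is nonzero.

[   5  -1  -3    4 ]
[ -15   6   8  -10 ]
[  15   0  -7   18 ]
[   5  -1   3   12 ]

Naive forward elimination:
R2 <- R2 - (-3)*R1:  [  0   3  -1   2 ]
R3 <- R3 - (3)*R1:  [ 0  3  2  6 ]
R4 <- R4 - (1)*R1:  [ 0  0  6  8 ]
R3 <- R3 - (1)*R2:  [ 0  0  3  4 ]
R4 <- R4 - (2)*R3:  [ 0  0  0  0 ]
Matrix at this point:
[ 5  -1  -3  4 ]
[ 0   3  -1  2 ]
[ 0   0   3  4 ]
[ 0   0   0  0 ]
Pivot entry (4,4) in the last row is zero and there are no rows below to swap with -> zero pivot in column 4 (A is singular).

first zero-pivot column = 4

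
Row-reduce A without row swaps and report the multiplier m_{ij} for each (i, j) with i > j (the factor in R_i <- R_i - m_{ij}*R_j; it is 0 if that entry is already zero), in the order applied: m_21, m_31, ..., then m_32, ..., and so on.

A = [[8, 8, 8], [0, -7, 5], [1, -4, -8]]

Forward elimination:
R2: entry in column 1 is already 0 -> m_{21} = 0 (no row operation needed)
R3 <- R3 - (1/8)*R1:  [  0  -5  -9 ]
R3 <- R3 - (5/7)*R2:  [     0      0  -88/7 ]
Multipliers (in order of application): m_{21} = 0, m_{31} = 1/8, m_{32} = 5/7

multipliers: 0, 1/8, 5/7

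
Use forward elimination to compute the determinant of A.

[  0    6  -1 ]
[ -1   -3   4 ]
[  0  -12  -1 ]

Forward elimination:
R1 <-> R2   (pivot in column 1 was zero)
[ -1   -3   4 ]
[  0    6  -1 ]
[  0  -12  -1 ]
R3 <- R3 - (-2)*R2:  [  0   0  -3 ]
Upper-triangular form:
[ -1  -3   4 ]
[  0   6  -1 ]
[  0   0  -3 ]
det(A) = (-1)^1 * (-1) * (6) * (-3) = -18  (1 row swap -> sign -1)

det(A) = -18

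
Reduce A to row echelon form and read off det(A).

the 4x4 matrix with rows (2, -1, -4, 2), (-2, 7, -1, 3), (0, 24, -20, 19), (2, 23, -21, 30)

det(A) = 36

Forward elimination:
R2 <- R2 - (-1)*R1:  [  0   6  -5   5 ]
R4 <- R4 - (1)*R1:  [   0   24  -17   28 ]
R3 <- R3 - (4)*R2:  [  0   0   0  -1 ]
R4 <- R4 - (4)*R2:  [ 0  0  3  8 ]
R3 <-> R4   (pivot in column 3 was zero)
[ 2  -1  -4   2 ]
[ 0   6  -5   5 ]
[ 0   0   3   8 ]
[ 0   0   0  -1 ]
Upper-triangular form:
[ 2  -1  -4   2 ]
[ 0   6  -5   5 ]
[ 0   0   3   8 ]
[ 0   0   0  -1 ]
det(A) = (-1)^1 * (2) * (6) * (3) * (-1) = 36  (1 row swap -> sign -1)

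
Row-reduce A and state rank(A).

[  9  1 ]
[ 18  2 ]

Row reduction:
R2 <- R2 - (2)*R1:  [ 0  0 ]
Row echelon form:
[ 9  1 ]
[ 0  0 ]
Nonzero rows / pivot columns: 1

rank(A) = 1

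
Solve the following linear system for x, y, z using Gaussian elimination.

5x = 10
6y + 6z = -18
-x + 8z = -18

Forward elimination on [A|b]:
R3 <- R3 - (-1/5)*R1:  [   0    0    8  -16 ]
Row echelon form:
[ 5  0  0  |   10 ]
[ 0  6  6  |  -18 ]
[ 0  0  8  |  -16 ]
Back-substitution:
z = (-16) / 8 = -2
y = (-18 - (6)*(-2)) / 6 = -1
x = (10) / 5 = 2

(2, -1, -2)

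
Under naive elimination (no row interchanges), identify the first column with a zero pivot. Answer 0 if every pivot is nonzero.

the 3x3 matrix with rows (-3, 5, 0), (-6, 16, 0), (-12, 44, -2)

Naive forward elimination:
R2 <- R2 - (2)*R1:  [ 0  6  0 ]
R3 <- R3 - (4)*R1:  [  0  24  -2 ]
R3 <- R3 - (4)*R2:  [  0   0  -2 ]
All pivots nonzero; naive elimination completes without hitting a zero pivot.

first zero-pivot column = 0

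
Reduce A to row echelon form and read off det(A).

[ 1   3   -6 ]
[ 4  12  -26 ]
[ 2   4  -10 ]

det(A) = -4

Forward elimination:
R2 <- R2 - (4)*R1:  [  0   0  -2 ]
R3 <- R3 - (2)*R1:  [  0  -2   2 ]
R2 <-> R3   (pivot in column 2 was zero)
[ 1   3  -6 ]
[ 0  -2   2 ]
[ 0   0  -2 ]
Upper-triangular form:
[ 1   3  -6 ]
[ 0  -2   2 ]
[ 0   0  -2 ]
det(A) = (-1)^1 * (1) * (-2) * (-2) = -4  (1 row swap -> sign -1)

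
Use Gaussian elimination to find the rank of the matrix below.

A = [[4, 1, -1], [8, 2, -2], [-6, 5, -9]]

rank(A) = 2

Row reduction:
R2 <- R2 - (2)*R1:  [ 0  0  0 ]
R3 <- R3 - (-3/2)*R1:  [     0   13/2  -21/2 ]
R2 <-> R3   (pivot in column 2 was zero)
[ 4     1     -1 ]
[ 0  13/2  -21/2 ]
[ 0     0      0 ]
Row echelon form:
[ 4     1     -1 ]
[ 0  13/2  -21/2 ]
[ 0     0      0 ]
Nonzero rows / pivot columns: 2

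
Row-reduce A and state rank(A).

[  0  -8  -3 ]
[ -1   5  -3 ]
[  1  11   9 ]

rank(A) = 2

Row reduction:
R1 <-> R2   (pivot in column 1 was zero)
[ -1   5  -3 ]
[  0  -8  -3 ]
[  1  11   9 ]
R3 <- R3 - (-1)*R1:  [  0  16   6 ]
R3 <- R3 - (-2)*R2:  [ 0  0  0 ]
Row echelon form:
[ -1   5  -3 ]
[  0  -8  -3 ]
[  0   0   0 ]
Nonzero rows / pivot columns: 2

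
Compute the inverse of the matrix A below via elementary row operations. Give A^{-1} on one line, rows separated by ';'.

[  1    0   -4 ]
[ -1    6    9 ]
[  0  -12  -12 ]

Gauss-Jordan on [A | I]:
R2 <- R2 - (-1)*R1:  [ 0  6  5  |  1  1  0 ]
R2 <- (1/6)*R2:  [   0    1  5/6  |  1/6  1/6    0 ]
R3 <- R3 - (-12)*R2:  [  0   0  -2  |   2   2   1 ]
R3 <- (1/-2)*R3:  [    0     0     1  |    -1    -1  -1/2 ]
R1 <- R1 - (-4)*R3:  [  1   0   0  |  -3  -4  -2 ]
R2 <- R2 - (5/6)*R3:  [    0     1     0  |     1     1  5/12 ]
Right block of [I | A^{-1}] is the inverse:
[ -3  -4    -2 ]
[  1   1  5/12 ]
[ -1  -1  -1/2 ]

inverse = [-3 -4 -2; 1 1 5/12; -1 -1 -1/2]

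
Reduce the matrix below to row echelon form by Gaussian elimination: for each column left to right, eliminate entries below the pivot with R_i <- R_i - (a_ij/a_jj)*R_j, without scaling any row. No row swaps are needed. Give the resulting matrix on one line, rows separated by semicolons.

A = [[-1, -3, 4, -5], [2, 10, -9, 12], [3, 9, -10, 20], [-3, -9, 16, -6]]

Forward elimination:
R2 <- R2 - (-2)*R1:  [  0   4  -1   2 ]
R3 <- R3 - (-3)*R1:  [ 0  0  2  5 ]
R4 <- R4 - (3)*R1:  [ 0  0  4  9 ]
R4 <- R4 - (2)*R3:  [  0   0   0  -1 ]
Row echelon form:
[ -1  -3   4  -5 ]
[  0   4  -1   2 ]
[  0   0   2   5 ]
[  0   0   0  -1 ]

REF = [-1 -3 4 -5; 0 4 -1 2; 0 0 2 5; 0 0 0 -1]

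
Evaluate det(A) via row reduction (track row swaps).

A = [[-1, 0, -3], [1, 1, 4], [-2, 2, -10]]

det(A) = 6

Forward elimination:
R2 <- R2 - (-1)*R1:  [ 0  1  1 ]
R3 <- R3 - (2)*R1:  [  0   2  -4 ]
R3 <- R3 - (2)*R2:  [  0   0  -6 ]
Upper-triangular form:
[ -1  0  -3 ]
[  0  1   1 ]
[  0  0  -6 ]
det(A) = (-1)^0 * (-1) * (1) * (-6) = 6  (0 row swaps -> sign +1)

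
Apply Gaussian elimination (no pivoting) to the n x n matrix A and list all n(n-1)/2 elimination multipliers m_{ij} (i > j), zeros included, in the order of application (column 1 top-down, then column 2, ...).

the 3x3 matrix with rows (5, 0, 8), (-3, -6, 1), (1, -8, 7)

multipliers: -3/5, 1/5, 4/3

Forward elimination:
R2 <- R2 - (-3/5)*R1:  [    0    -6  29/5 ]
R3 <- R3 - (1/5)*R1:  [    0    -8  27/5 ]
R3 <- R3 - (4/3)*R2:  [    0     0  -7/3 ]
Multipliers (in order of application): m_{21} = -3/5, m_{31} = 1/5, m_{32} = 4/3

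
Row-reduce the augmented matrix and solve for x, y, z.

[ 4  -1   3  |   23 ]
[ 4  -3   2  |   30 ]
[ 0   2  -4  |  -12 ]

(4, -4, 1)

Forward elimination on [A|b]:
R2 <- R2 - (1)*R1:  [  0  -2  -1   7 ]
R3 <- R3 - (-1)*R2:  [  0   0  -5  -5 ]
Row echelon form:
[ 4  -1   3  |  23 ]
[ 0  -2  -1  |   7 ]
[ 0   0  -5  |  -5 ]
Back-substitution:
z = (-5) / -5 = 1
y = (7 - (-1)*(1)) / -2 = -4
x = (23 - (-1)*(-4) - (3)*(1)) / 4 = 4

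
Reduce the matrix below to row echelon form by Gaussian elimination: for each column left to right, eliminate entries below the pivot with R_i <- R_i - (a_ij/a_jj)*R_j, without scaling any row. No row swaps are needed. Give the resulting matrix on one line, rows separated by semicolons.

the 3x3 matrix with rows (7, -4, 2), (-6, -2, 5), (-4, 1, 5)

Forward elimination:
R2 <- R2 - (-6/7)*R1:  [     0  -38/7   47/7 ]
R3 <- R3 - (-4/7)*R1:  [    0  -9/7  43/7 ]
R3 <- R3 - (9/38)*R2:  [      0       0  173/38 ]
Row echelon form:
[ 7     -4       2 ]
[ 0  -38/7    47/7 ]
[ 0      0  173/38 ]

REF = [7 -4 2; 0 -38/7 47/7; 0 0 173/38]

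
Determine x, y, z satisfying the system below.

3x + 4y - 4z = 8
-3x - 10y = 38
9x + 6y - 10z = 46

Forward elimination on [A|b]:
R2 <- R2 - (-1)*R1:  [  0  -6  -4  46 ]
R3 <- R3 - (3)*R1:  [  0  -6   2  22 ]
R3 <- R3 - (1)*R2:  [   0    0    6  -24 ]
Row echelon form:
[ 3   4  -4  |    8 ]
[ 0  -6  -4  |   46 ]
[ 0   0   6  |  -24 ]
Back-substitution:
z = (-24) / 6 = -4
y = (46 - (-4)*(-4)) / -6 = -5
x = (8 - (4)*(-5) - (-4)*(-4)) / 3 = 4

(4, -5, -4)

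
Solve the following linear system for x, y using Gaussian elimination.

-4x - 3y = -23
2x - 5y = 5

(5, 1)

Forward elimination on [A|b]:
R2 <- R2 - (-1/2)*R1:  [     0  -13/2  -13/2 ]
Row echelon form:
[ -4     -3  |    -23 ]
[  0  -13/2  |  -13/2 ]
Back-substitution:
y = (-13/2) / (-13/2) = 1
x = (-23 - (-3)*(1)) / -4 = 5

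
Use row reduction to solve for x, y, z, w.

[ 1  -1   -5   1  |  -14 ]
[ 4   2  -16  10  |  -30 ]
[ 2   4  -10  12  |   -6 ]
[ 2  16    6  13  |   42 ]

Forward elimination on [A|b]:
R2 <- R2 - (4)*R1:  [  0   6   4   6  26 ]
R3 <- R3 - (2)*R1:  [  0   6   0  10  22 ]
R4 <- R4 - (2)*R1:  [  0  18  16  11  70 ]
R3 <- R3 - (1)*R2:  [  0   0  -4   4  -4 ]
R4 <- R4 - (3)*R2:  [  0   0   4  -7  -8 ]
R4 <- R4 - (-1)*R3:  [   0    0    0   -3  -12 ]
Row echelon form:
[ 1  -1  -5   1  |  -14 ]
[ 0   6   4   6  |   26 ]
[ 0   0  -4   4  |   -4 ]
[ 0   0   0  -3  |  -12 ]
Back-substitution:
w = (-12) / -3 = 4
z = (-4 - (4)*(4)) / -4 = 5
y = (26 - (4)*(5) - (6)*(4)) / 6 = -3
x = (-14 - (-1)*(-3) - (-5)*(5) - (1)*(4)) / 1 = 4

(4, -3, 5, 4)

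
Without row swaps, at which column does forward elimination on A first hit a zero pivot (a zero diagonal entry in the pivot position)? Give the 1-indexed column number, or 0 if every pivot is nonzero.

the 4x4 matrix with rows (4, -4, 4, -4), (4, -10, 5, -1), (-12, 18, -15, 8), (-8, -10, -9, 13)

first zero-pivot column = 0

Naive forward elimination:
R2 <- R2 - (1)*R1:  [  0  -6   1   3 ]
R3 <- R3 - (-3)*R1:  [  0   6  -3  -4 ]
R4 <- R4 - (-2)*R1:  [   0  -18   -1    5 ]
R3 <- R3 - (-1)*R2:  [  0   0  -2  -1 ]
R4 <- R4 - (3)*R2:  [  0   0  -4  -4 ]
R4 <- R4 - (2)*R3:  [  0   0   0  -2 ]
All pivots nonzero; naive elimination completes without hitting a zero pivot.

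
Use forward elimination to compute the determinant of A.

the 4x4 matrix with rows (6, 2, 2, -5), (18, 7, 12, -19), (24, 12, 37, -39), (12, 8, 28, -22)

det(A) = 120

Forward elimination:
R2 <- R2 - (3)*R1:  [  0   1   6  -4 ]
R3 <- R3 - (4)*R1:  [   0    4   29  -19 ]
R4 <- R4 - (2)*R1:  [   0    4   24  -12 ]
R3 <- R3 - (4)*R2:  [  0   0   5  -3 ]
R4 <- R4 - (4)*R2:  [ 0  0  0  4 ]
Upper-triangular form:
[ 6  2  2  -5 ]
[ 0  1  6  -4 ]
[ 0  0  5  -3 ]
[ 0  0  0   4 ]
det(A) = (-1)^0 * (6) * (1) * (5) * (4) = 120  (0 row swaps -> sign +1)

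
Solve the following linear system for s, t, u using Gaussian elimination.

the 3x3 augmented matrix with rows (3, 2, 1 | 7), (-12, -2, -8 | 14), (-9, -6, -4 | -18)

Forward elimination on [A|b]:
R2 <- R2 - (-4)*R1:  [  0   6  -4  42 ]
R3 <- R3 - (-3)*R1:  [  0   0  -1   3 ]
Row echelon form:
[ 3  2   1  |   7 ]
[ 0  6  -4  |  42 ]
[ 0  0  -1  |   3 ]
Back-substitution:
u = (3) / -1 = -3
t = (42 - (-4)*(-3)) / 6 = 5
s = (7 - (2)*(5) - (1)*(-3)) / 3 = 0

(0, 5, -3)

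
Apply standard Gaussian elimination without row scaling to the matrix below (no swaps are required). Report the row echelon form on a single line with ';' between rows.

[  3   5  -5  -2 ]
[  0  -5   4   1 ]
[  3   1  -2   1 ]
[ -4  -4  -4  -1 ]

REF = [3 5 -5 -2; 0 -5 4 1; 0 0 -1/5 11/5; 0 0 0 -97]

Forward elimination:
R3 <- R3 - (1)*R1:  [  0  -4   3   3 ]
R4 <- R4 - (-4/3)*R1:  [     0    8/3  -32/3  -11/3 ]
R3 <- R3 - (4/5)*R2:  [    0     0  -1/5  11/5 ]
R4 <- R4 - (-8/15)*R2:  [       0        0  -128/15   -47/15 ]
R4 <- R4 - (128/3)*R3:  [   0    0    0  -97 ]
Row echelon form:
[ 3   5    -5    -2 ]
[ 0  -5     4     1 ]
[ 0   0  -1/5  11/5 ]
[ 0   0     0   -97 ]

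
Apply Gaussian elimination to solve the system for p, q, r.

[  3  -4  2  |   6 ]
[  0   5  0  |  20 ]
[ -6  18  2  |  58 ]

Forward elimination on [A|b]:
R3 <- R3 - (-2)*R1:  [  0  10   6  70 ]
R3 <- R3 - (2)*R2:  [  0   0   6  30 ]
Row echelon form:
[ 3  -4  2  |   6 ]
[ 0   5  0  |  20 ]
[ 0   0  6  |  30 ]
Back-substitution:
r = (30) / 6 = 5
q = (20) / 5 = 4
p = (6 - (-4)*(4) - (2)*(5)) / 3 = 4

(4, 4, 5)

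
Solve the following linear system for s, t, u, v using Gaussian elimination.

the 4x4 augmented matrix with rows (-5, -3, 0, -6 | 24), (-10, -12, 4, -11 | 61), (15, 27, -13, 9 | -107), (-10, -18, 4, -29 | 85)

Forward elimination on [A|b]:
R2 <- R2 - (2)*R1:  [  0  -6   4   1  13 ]
R3 <- R3 - (-3)*R1:  [   0   18  -13   -9  -35 ]
R4 <- R4 - (2)*R1:  [   0  -12    4  -17   37 ]
R3 <- R3 - (-3)*R2:  [  0   0  -1  -6   4 ]
R4 <- R4 - (2)*R2:  [   0    0   -4  -19   11 ]
R4 <- R4 - (4)*R3:  [  0   0   0   5  -5 ]
Row echelon form:
[ -5  -3   0  -6  |  24 ]
[  0  -6   4   1  |  13 ]
[  0   0  -1  -6  |   4 ]
[  0   0   0   5  |  -5 ]
Back-substitution:
v = (-5) / 5 = -1
u = (4 - (-6)*(-1)) / -1 = 2
t = (13 - (4)*(2) - (1)*(-1)) / -6 = -1
s = (24 - (-3)*(-1) - (-6)*(-1)) / -5 = -3

(-3, -1, 2, -1)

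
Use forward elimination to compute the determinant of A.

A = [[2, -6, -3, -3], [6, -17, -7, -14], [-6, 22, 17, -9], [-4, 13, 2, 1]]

det(A) = 24

Forward elimination:
R2 <- R2 - (3)*R1:  [  0   1   2  -5 ]
R3 <- R3 - (-3)*R1:  [   0    4    8  -18 ]
R4 <- R4 - (-2)*R1:  [  0   1  -4  -5 ]
R3 <- R3 - (4)*R2:  [ 0  0  0  2 ]
R4 <- R4 - (1)*R2:  [  0   0  -6   0 ]
R3 <-> R4   (pivot in column 3 was zero)
[ 2  -6  -3  -3 ]
[ 0   1   2  -5 ]
[ 0   0  -6   0 ]
[ 0   0   0   2 ]
Upper-triangular form:
[ 2  -6  -3  -3 ]
[ 0   1   2  -5 ]
[ 0   0  -6   0 ]
[ 0   0   0   2 ]
det(A) = (-1)^1 * (2) * (1) * (-6) * (2) = 24  (1 row swap -> sign -1)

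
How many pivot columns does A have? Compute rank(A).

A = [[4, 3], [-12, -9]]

Row reduction:
R2 <- R2 - (-3)*R1:  [ 0  0 ]
Row echelon form:
[ 4  3 ]
[ 0  0 ]
Nonzero rows / pivot columns: 1

rank(A) = 1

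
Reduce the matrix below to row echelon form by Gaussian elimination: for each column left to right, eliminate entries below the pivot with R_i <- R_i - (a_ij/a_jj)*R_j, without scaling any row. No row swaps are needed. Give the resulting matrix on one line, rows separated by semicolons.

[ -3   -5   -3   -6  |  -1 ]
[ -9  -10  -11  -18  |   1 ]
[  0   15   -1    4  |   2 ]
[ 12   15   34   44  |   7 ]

Forward elimination:
R2 <- R2 - (3)*R1:  [  0   5  -2   0   4 ]
R4 <- R4 - (-4)*R1:  [  0  -5  22  20   3 ]
R3 <- R3 - (3)*R2:  [   0    0    5    4  -10 ]
R4 <- R4 - (-1)*R2:  [  0   0  20  20   7 ]
R4 <- R4 - (4)*R3:  [  0   0   0   4  47 ]
Row echelon form:
[ -3  -5  -3  -6  |   -1 ]
[  0   5  -2   0  |    4 ]
[  0   0   5   4  |  -10 ]
[  0   0   0   4  |   47 ]

REF = [-3 -5 -3 -6 -1; 0 5 -2 0 4; 0 0 5 4 -10; 0 0 0 4 47]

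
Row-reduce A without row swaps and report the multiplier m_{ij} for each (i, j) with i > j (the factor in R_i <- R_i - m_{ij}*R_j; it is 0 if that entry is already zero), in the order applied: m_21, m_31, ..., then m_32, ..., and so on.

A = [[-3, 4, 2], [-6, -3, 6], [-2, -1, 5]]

multipliers: 2, 2/3, 1/3

Forward elimination:
R2 <- R2 - (2)*R1:  [   0  -11    2 ]
R3 <- R3 - (2/3)*R1:  [     0  -11/3   11/3 ]
R3 <- R3 - (1/3)*R2:  [ 0  0  3 ]
Multipliers (in order of application): m_{21} = 2, m_{31} = 2/3, m_{32} = 1/3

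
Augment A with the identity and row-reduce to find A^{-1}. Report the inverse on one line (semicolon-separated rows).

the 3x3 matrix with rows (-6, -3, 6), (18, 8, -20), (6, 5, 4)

inverse = [11/3 7/6 1/3; -16/3 -5/3 -1/3; 7/6 1/3 1/6]

Gauss-Jordan on [A | I]:
R1 <- (1/-6)*R1:  [    1   1/2    -1  |  -1/6     0     0 ]
R2 <- R2 - (18)*R1:  [  0  -1  -2  |   3   1   0 ]
R3 <- R3 - (6)*R1:  [  0   2  10  |   1   0   1 ]
R2 <- (1/-1)*R2:  [  0   1   2  |  -3  -1   0 ]
R1 <- R1 - (1/2)*R2:  [   1    0   -2  |  4/3  1/2    0 ]
R3 <- R3 - (2)*R2:  [ 0  0  6  |  7  2  1 ]
R3 <- (1/6)*R3:  [   0    0    1  |  7/6  1/3  1/6 ]
R1 <- R1 - (-2)*R3:  [    1     0     0  |  11/3   7/6   1/3 ]
R2 <- R2 - (2)*R3:  [     0      1      0  |  -16/3   -5/3   -1/3 ]
Right block of [I | A^{-1}] is the inverse:
[  11/3   7/6   1/3 ]
[ -16/3  -5/3  -1/3 ]
[   7/6   1/3   1/6 ]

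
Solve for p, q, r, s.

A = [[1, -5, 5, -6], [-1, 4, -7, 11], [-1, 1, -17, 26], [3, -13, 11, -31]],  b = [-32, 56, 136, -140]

Forward elimination on [A|b]:
R2 <- R2 - (-1)*R1:  [  0  -1  -2   5  24 ]
R3 <- R3 - (-1)*R1:  [   0   -4  -12   20  104 ]
R4 <- R4 - (3)*R1:  [   0    2   -4  -13  -44 ]
R3 <- R3 - (4)*R2:  [  0   0  -4   0   8 ]
R4 <- R4 - (-2)*R2:  [  0   0  -8  -3   4 ]
R4 <- R4 - (2)*R3:  [   0    0    0   -3  -12 ]
Row echelon form:
[ 1  -5   5  -6  |  -32 ]
[ 0  -1  -2   5  |   24 ]
[ 0   0  -4   0  |    8 ]
[ 0   0   0  -3  |  -12 ]
Back-substitution:
s = (-12) / -3 = 4
r = (8) / -4 = -2
q = (24 - (-2)*(-2) - (5)*(4)) / -1 = 0
p = (-32 - (-5)*(0) - (5)*(-2) - (-6)*(4)) / 1 = 2

(2, 0, -2, 4)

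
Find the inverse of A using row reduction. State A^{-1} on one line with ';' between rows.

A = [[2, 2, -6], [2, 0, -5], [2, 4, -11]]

inverse = [5/4 -1/8 -5/8; 3/4 -5/8 -1/8; 1/2 -1/4 -1/4]

Gauss-Jordan on [A | I]:
R1 <- (1/2)*R1:  [   1    1   -3  |  1/2    0    0 ]
R2 <- R2 - (2)*R1:  [  0  -2   1  |  -1   1   0 ]
R3 <- R3 - (2)*R1:  [  0   2  -5  |  -1   0   1 ]
R2 <- (1/-2)*R2:  [    0     1  -1/2  |   1/2  -1/2     0 ]
R1 <- R1 - (1)*R2:  [    1     0  -5/2  |     0   1/2     0 ]
R3 <- R3 - (2)*R2:  [  0   0  -4  |  -2   1   1 ]
R3 <- (1/-4)*R3:  [    0     0     1  |   1/2  -1/4  -1/4 ]
R1 <- R1 - (-5/2)*R3:  [    1     0     0  |   5/4  -1/8  -5/8 ]
R2 <- R2 - (-1/2)*R3:  [    0     1     0  |   3/4  -5/8  -1/8 ]
Right block of [I | A^{-1}] is the inverse:
[ 5/4  -1/8  -5/8 ]
[ 3/4  -5/8  -1/8 ]
[ 1/2  -1/4  -1/4 ]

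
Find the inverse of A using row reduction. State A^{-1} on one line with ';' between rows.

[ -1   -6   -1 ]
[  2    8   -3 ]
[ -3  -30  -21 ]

Gauss-Jordan on [A | I]:
R1 <- (1/-1)*R1:  [  1   6   1  |  -1   0   0 ]
R2 <- R2 - (2)*R1:  [  0  -4  -5  |   2   1   0 ]
R3 <- R3 - (-3)*R1:  [   0  -12  -18  |   -3    0    1 ]
R2 <- (1/-4)*R2:  [    0     1   5/4  |  -1/2  -1/4     0 ]
R1 <- R1 - (6)*R2:  [     1      0  -13/2  |      2    3/2      0 ]
R3 <- R3 - (-12)*R2:  [  0   0  -3  |  -9  -3   1 ]
R3 <- (1/-3)*R3:  [    0     0     1  |     3     1  -1/3 ]
R1 <- R1 - (-13/2)*R3:  [     1      0      0  |   43/2      8  -13/6 ]
R2 <- R2 - (5/4)*R3:  [     0      1      0  |  -17/4   -3/2   5/12 ]
Right block of [I | A^{-1}] is the inverse:
[  43/2     8  -13/6 ]
[ -17/4  -3/2   5/12 ]
[     3     1   -1/3 ]

inverse = [43/2 8 -13/6; -17/4 -3/2 5/12; 3 1 -1/3]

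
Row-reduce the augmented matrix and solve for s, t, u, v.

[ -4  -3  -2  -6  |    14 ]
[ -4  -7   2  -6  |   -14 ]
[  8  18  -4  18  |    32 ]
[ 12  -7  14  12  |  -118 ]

Forward elimination on [A|b]:
R2 <- R2 - (1)*R1:  [   0   -4    4    0  -28 ]
R3 <- R3 - (-2)*R1:  [  0  12  -8   6  60 ]
R4 <- R4 - (-3)*R1:  [   0  -16    8   -6  -76 ]
R3 <- R3 - (-3)*R2:  [   0    0    4    6  -24 ]
R4 <- R4 - (4)*R2:  [  0   0  -8  -6  36 ]
R4 <- R4 - (-2)*R3:  [   0    0    0    6  -12 ]
Row echelon form:
[ -4  -3  -2  -6  |   14 ]
[  0  -4   4   0  |  -28 ]
[  0   0   4   6  |  -24 ]
[  0   0   0   6  |  -12 ]
Back-substitution:
v = (-12) / 6 = -2
u = (-24 - (6)*(-2)) / 4 = -3
t = (-28 - (4)*(-3)) / -4 = 4
s = (14 - (-3)*(4) - (-2)*(-3) - (-6)*(-2)) / -4 = -2

(-2, 4, -3, -2)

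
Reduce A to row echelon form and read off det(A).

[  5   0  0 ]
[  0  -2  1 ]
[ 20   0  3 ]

det(A) = -30

Forward elimination:
R3 <- R3 - (4)*R1:  [ 0  0  3 ]
Upper-triangular form:
[ 5   0  0 ]
[ 0  -2  1 ]
[ 0   0  3 ]
det(A) = (-1)^0 * (5) * (-2) * (3) = -30  (0 row swaps -> sign +1)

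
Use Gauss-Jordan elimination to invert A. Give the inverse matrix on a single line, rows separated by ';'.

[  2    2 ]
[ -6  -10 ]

Gauss-Jordan on [A | I]:
R1 <- (1/2)*R1:  [   1    1  |  1/2    0 ]
R2 <- R2 - (-6)*R1:  [  0  -4  |   3   1 ]
R2 <- (1/-4)*R2:  [    0     1  |  -3/4  -1/4 ]
R1 <- R1 - (1)*R2:  [   1    0  |  5/4  1/4 ]
Right block of [I | A^{-1}] is the inverse:
[  5/4   1/4 ]
[ -3/4  -1/4 ]

inverse = [5/4 1/4; -3/4 -1/4]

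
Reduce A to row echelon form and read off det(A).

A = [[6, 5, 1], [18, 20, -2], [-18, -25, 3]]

det(A) = -120

Forward elimination:
R2 <- R2 - (3)*R1:  [  0   5  -5 ]
R3 <- R3 - (-3)*R1:  [   0  -10    6 ]
R3 <- R3 - (-2)*R2:  [  0   0  -4 ]
Upper-triangular form:
[ 6  5   1 ]
[ 0  5  -5 ]
[ 0  0  -4 ]
det(A) = (-1)^0 * (6) * (5) * (-4) = -120  (0 row swaps -> sign +1)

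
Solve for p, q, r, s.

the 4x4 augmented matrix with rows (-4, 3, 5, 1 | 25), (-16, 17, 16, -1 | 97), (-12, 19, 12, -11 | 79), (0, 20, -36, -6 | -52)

(-3, 1, 2, 0)

Forward elimination on [A|b]:
R2 <- R2 - (4)*R1:  [  0   5  -4  -5  -3 ]
R3 <- R3 - (3)*R1:  [   0   10   -3  -14    4 ]
R3 <- R3 - (2)*R2:  [  0   0   5  -4  10 ]
R4 <- R4 - (4)*R2:  [   0    0  -20   14  -40 ]
R4 <- R4 - (-4)*R3:  [  0   0   0  -2   0 ]
Row echelon form:
[ -4  3   5   1  |  25 ]
[  0  5  -4  -5  |  -3 ]
[  0  0   5  -4  |  10 ]
[  0  0   0  -2  |   0 ]
Back-substitution:
s = (0) / -2 = 0
r = (10 - (-4)*(0)) / 5 = 2
q = (-3 - (-4)*(2) - (-5)*(0)) / 5 = 1
p = (25 - (3)*(1) - (5)*(2) - (1)*(0)) / -4 = -3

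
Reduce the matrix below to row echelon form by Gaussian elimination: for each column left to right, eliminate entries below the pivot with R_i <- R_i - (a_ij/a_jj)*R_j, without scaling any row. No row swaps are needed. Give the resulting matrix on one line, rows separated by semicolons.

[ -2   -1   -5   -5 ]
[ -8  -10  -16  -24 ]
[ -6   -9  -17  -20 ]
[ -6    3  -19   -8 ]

Forward elimination:
R2 <- R2 - (4)*R1:  [  0  -6   4  -4 ]
R3 <- R3 - (3)*R1:  [  0  -6  -2  -5 ]
R4 <- R4 - (3)*R1:  [  0   6  -4   7 ]
R3 <- R3 - (1)*R2:  [  0   0  -6  -1 ]
R4 <- R4 - (-1)*R2:  [ 0  0  0  3 ]
Row echelon form:
[ -2  -1  -5  -5 ]
[  0  -6   4  -4 ]
[  0   0  -6  -1 ]
[  0   0   0   3 ]

REF = [-2 -1 -5 -5; 0 -6 4 -4; 0 0 -6 -1; 0 0 0 3]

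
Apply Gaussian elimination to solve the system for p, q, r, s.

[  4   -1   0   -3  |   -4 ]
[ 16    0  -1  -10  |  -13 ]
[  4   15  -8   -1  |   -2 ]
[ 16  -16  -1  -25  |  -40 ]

(2, -3, -5, 5)

Forward elimination on [A|b]:
R2 <- R2 - (4)*R1:  [  0   4  -1   2   3 ]
R3 <- R3 - (1)*R1:  [  0  16  -8   2   2 ]
R4 <- R4 - (4)*R1:  [   0  -12   -1  -13  -24 ]
R3 <- R3 - (4)*R2:  [   0    0   -4   -6  -10 ]
R4 <- R4 - (-3)*R2:  [   0    0   -4   -7  -15 ]
R4 <- R4 - (1)*R3:  [  0   0   0  -1  -5 ]
Row echelon form:
[ 4  -1   0  -3  |   -4 ]
[ 0   4  -1   2  |    3 ]
[ 0   0  -4  -6  |  -10 ]
[ 0   0   0  -1  |   -5 ]
Back-substitution:
s = (-5) / -1 = 5
r = (-10 - (-6)*(5)) / -4 = -5
q = (3 - (-1)*(-5) - (2)*(5)) / 4 = -3
p = (-4 - (-1)*(-3) - (-3)*(5)) / 4 = 2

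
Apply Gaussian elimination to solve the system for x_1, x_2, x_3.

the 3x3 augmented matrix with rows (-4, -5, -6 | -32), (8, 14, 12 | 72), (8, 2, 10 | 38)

Forward elimination on [A|b]:
R2 <- R2 - (-2)*R1:  [ 0  4  0  8 ]
R3 <- R3 - (-2)*R1:  [   0   -8   -2  -26 ]
R3 <- R3 - (-2)*R2:  [   0    0   -2  -10 ]
Row echelon form:
[ -4  -5  -6  |  -32 ]
[  0   4   0  |    8 ]
[  0   0  -2  |  -10 ]
Back-substitution:
x_3 = (-10) / -2 = 5
x_2 = (8) / 4 = 2
x_1 = (-32 - (-5)*(2) - (-6)*(5)) / -4 = -2

(-2, 2, 5)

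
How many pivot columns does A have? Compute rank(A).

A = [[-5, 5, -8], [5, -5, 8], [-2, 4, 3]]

rank(A) = 2

Row reduction:
R2 <- R2 - (-1)*R1:  [ 0  0  0 ]
R3 <- R3 - (2/5)*R1:  [    0     2  31/5 ]
R2 <-> R3   (pivot in column 2 was zero)
[ -5  5    -8 ]
[  0  2  31/5 ]
[  0  0     0 ]
Row echelon form:
[ -5  5    -8 ]
[  0  2  31/5 ]
[  0  0     0 ]
Nonzero rows / pivot columns: 2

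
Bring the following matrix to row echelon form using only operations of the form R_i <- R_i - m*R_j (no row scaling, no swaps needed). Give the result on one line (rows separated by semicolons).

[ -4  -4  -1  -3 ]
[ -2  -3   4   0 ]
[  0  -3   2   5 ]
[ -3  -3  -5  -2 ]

REF = [-4 -4 -1 -3; 0 -1 9/2 3/2; 0 0 -23/2 1/2; 0 0 0 3/46]

Forward elimination:
R2 <- R2 - (1/2)*R1:  [   0   -1  9/2  3/2 ]
R4 <- R4 - (3/4)*R1:  [     0      0  -17/4    1/4 ]
R3 <- R3 - (3)*R2:  [     0      0  -23/2    1/2 ]
R4 <- R4 - (17/46)*R3:  [    0     0     0  3/46 ]
Row echelon form:
[ -4  -4     -1    -3 ]
[  0  -1    9/2   3/2 ]
[  0   0  -23/2   1/2 ]
[  0   0      0  3/46 ]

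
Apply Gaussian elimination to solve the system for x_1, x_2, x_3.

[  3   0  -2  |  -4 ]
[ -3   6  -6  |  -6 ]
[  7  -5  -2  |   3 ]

Forward elimination on [A|b]:
R2 <- R2 - (-1)*R1:  [   0    6   -8  -10 ]
R3 <- R3 - (7/3)*R1:  [    0    -5   8/3  37/3 ]
R3 <- R3 - (-5/6)*R2:  [  0   0  -4   4 ]
Row echelon form:
[ 3  0  -2  |   -4 ]
[ 0  6  -8  |  -10 ]
[ 0  0  -4  |    4 ]
Back-substitution:
x_3 = (4) / -4 = -1
x_2 = (-10 - (-8)*(-1)) / 6 = -3
x_1 = (-4 - (-2)*(-1)) / 3 = -2

(-2, -3, -1)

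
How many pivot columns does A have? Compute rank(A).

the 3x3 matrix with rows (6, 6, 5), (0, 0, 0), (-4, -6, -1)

Row reduction:
R3 <- R3 - (-2/3)*R1:  [   0   -2  7/3 ]
R2 <-> R3   (pivot in column 2 was zero)
[ 6   6    5 ]
[ 0  -2  7/3 ]
[ 0   0    0 ]
Row echelon form:
[ 6   6    5 ]
[ 0  -2  7/3 ]
[ 0   0    0 ]
Nonzero rows / pivot columns: 2

rank(A) = 2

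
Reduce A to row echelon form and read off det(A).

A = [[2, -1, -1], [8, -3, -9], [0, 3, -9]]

Forward elimination:
R2 <- R2 - (4)*R1:  [  0   1  -5 ]
R3 <- R3 - (3)*R2:  [ 0  0  6 ]
Upper-triangular form:
[ 2  -1  -1 ]
[ 0   1  -5 ]
[ 0   0   6 ]
det(A) = (-1)^0 * (2) * (1) * (6) = 12  (0 row swaps -> sign +1)

det(A) = 12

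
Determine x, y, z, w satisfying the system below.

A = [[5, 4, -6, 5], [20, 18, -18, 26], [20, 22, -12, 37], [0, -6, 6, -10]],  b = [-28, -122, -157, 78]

Forward elimination on [A|b]:
R2 <- R2 - (4)*R1:  [   0    2    6    6  -10 ]
R3 <- R3 - (4)*R1:  [   0    6   12   17  -45 ]
R3 <- R3 - (3)*R2:  [   0    0   -6   -1  -15 ]
R4 <- R4 - (-3)*R2:  [  0   0  24   8  48 ]
R4 <- R4 - (-4)*R3:  [   0    0    0    4  -12 ]
Row echelon form:
[ 5  4  -6   5  |  -28 ]
[ 0  2   6   6  |  -10 ]
[ 0  0  -6  -1  |  -15 ]
[ 0  0   0   4  |  -12 ]
Back-substitution:
w = (-12) / 4 = -3
z = (-15 - (-1)*(-3)) / -6 = 3
y = (-10 - (6)*(3) - (6)*(-3)) / 2 = -5
x = (-28 - (4)*(-5) - (-6)*(3) - (5)*(-3)) / 5 = 5

(5, -5, 3, -3)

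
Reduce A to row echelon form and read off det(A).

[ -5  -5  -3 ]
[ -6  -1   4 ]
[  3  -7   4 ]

det(A) = -435

Forward elimination:
R2 <- R2 - (6/5)*R1:  [    0     5  38/5 ]
R3 <- R3 - (-3/5)*R1:  [    0   -10  11/5 ]
R3 <- R3 - (-2)*R2:  [    0     0  87/5 ]
Upper-triangular form:
[ -5  -5    -3 ]
[  0   5  38/5 ]
[  0   0  87/5 ]
det(A) = (-1)^0 * (-5) * (5) * (87/5) = -435  (0 row swaps -> sign +1)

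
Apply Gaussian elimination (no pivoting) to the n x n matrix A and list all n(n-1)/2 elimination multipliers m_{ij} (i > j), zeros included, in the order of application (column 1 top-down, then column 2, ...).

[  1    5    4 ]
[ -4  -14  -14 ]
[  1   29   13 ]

multipliers: -4, 1, 4

Forward elimination:
R2 <- R2 - (-4)*R1:  [ 0  6  2 ]
R3 <- R3 - (1)*R1:  [  0  24   9 ]
R3 <- R3 - (4)*R2:  [ 0  0  1 ]
Multipliers (in order of application): m_{21} = -4, m_{31} = 1, m_{32} = 4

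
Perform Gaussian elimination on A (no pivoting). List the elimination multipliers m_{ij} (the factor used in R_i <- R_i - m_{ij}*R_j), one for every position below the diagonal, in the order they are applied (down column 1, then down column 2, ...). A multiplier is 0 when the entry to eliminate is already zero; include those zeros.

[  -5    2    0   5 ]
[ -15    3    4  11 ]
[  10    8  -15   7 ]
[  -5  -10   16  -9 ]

multipliers: 3, -2, 1, -4, 4, 0

Forward elimination:
R2 <- R2 - (3)*R1:  [  0  -3   4  -4 ]
R3 <- R3 - (-2)*R1:  [   0   12  -15   17 ]
R4 <- R4 - (1)*R1:  [   0  -12   16  -14 ]
R3 <- R3 - (-4)*R2:  [ 0  0  1  1 ]
R4 <- R4 - (4)*R2:  [ 0  0  0  2 ]
R4: entry in column 3 is already 0 -> m_{43} = 0 (no row operation needed)
Multipliers (in order of application): m_{21} = 3, m_{31} = -2, m_{41} = 1, m_{32} = -4, m_{42} = 4, m_{43} = 0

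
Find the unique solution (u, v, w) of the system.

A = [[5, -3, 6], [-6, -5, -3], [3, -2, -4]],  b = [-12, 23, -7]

(-3, -1, 0)

Forward elimination on [A|b]:
R2 <- R2 - (-6/5)*R1:  [     0  -43/5   21/5   43/5 ]
R3 <- R3 - (3/5)*R1:  [     0   -1/5  -38/5    1/5 ]
R3 <- R3 - (1/43)*R2:  [       0        0  -331/43        0 ]
Row echelon form:
[ 5     -3        6  |   -12 ]
[ 0  -43/5     21/5  |  43/5 ]
[ 0      0  -331/43  |     0 ]
Back-substitution:
w = (0) / (-331/43) = 0
v = (43/5 - (21/5)*(0)) / (-43/5) = -1
u = (-12 - (-3)*(-1) - (6)*(0)) / 5 = -3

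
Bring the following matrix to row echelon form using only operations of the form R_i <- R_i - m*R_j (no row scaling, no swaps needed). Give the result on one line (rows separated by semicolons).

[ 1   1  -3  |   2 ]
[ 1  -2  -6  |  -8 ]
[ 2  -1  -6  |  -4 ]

Forward elimination:
R2 <- R2 - (1)*R1:  [   0   -3   -3  -10 ]
R3 <- R3 - (2)*R1:  [  0  -3   0  -8 ]
R3 <- R3 - (1)*R2:  [ 0  0  3  2 ]
Row echelon form:
[ 1   1  -3  |    2 ]
[ 0  -3  -3  |  -10 ]
[ 0   0   3  |    2 ]

REF = [1 1 -3 2; 0 -3 -3 -10; 0 0 3 2]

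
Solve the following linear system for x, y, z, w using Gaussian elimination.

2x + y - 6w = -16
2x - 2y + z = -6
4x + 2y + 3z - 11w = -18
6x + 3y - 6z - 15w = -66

Forward elimination on [A|b]:
R2 <- R2 - (1)*R1:  [  0  -3   1   6  10 ]
R3 <- R3 - (2)*R1:  [  0   0   3   1  14 ]
R4 <- R4 - (3)*R1:  [   0    0   -6    3  -18 ]
R4 <- R4 - (-2)*R3:  [  0   0   0   5  10 ]
Row echelon form:
[ 2   1  0  -6  |  -16 ]
[ 0  -3  1   6  |   10 ]
[ 0   0  3   1  |   14 ]
[ 0   0  0   5  |   10 ]
Back-substitution:
w = (10) / 5 = 2
z = (14 - (1)*(2)) / 3 = 4
y = (10 - (1)*(4) - (6)*(2)) / -3 = 2
x = (-16 - (1)*(2) - (-6)*(2)) / 2 = -3

(-3, 2, 4, 2)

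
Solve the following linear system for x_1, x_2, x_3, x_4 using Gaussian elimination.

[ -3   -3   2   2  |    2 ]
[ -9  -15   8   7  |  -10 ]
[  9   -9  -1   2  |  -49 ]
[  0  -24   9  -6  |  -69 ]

(-5, 1, -5, 0)

Forward elimination on [A|b]:
R2 <- R2 - (3)*R1:  [   0   -6    2    1  -16 ]
R3 <- R3 - (-3)*R1:  [   0  -18    5    8  -43 ]
R3 <- R3 - (3)*R2:  [  0   0  -1   5   5 ]
R4 <- R4 - (4)*R2:  [   0    0    1  -10   -5 ]
R4 <- R4 - (-1)*R3:  [  0   0   0  -5   0 ]
Row echelon form:
[ -3  -3   2   2  |    2 ]
[  0  -6   2   1  |  -16 ]
[  0   0  -1   5  |    5 ]
[  0   0   0  -5  |    0 ]
Back-substitution:
x_4 = (0) / -5 = 0
x_3 = (5 - (5)*(0)) / -1 = -5
x_2 = (-16 - (2)*(-5) - (1)*(0)) / -6 = 1
x_1 = (2 - (-3)*(1) - (2)*(-5) - (2)*(0)) / -3 = -5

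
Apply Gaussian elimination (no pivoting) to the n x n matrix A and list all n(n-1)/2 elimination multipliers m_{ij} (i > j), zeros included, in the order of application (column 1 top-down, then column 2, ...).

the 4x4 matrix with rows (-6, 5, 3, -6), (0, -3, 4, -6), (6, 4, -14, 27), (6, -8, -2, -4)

multipliers: 0, -1, -1, -3, 1, -3

Forward elimination:
R2: entry in column 1 is already 0 -> m_{21} = 0 (no row operation needed)
R3 <- R3 - (-1)*R1:  [   0    9  -11   21 ]
R4 <- R4 - (-1)*R1:  [   0   -3    1  -10 ]
R3 <- R3 - (-3)*R2:  [ 0  0  1  3 ]
R4 <- R4 - (1)*R2:  [  0   0  -3  -4 ]
R4 <- R4 - (-3)*R3:  [ 0  0  0  5 ]
Multipliers (in order of application): m_{21} = 0, m_{31} = -1, m_{41} = -1, m_{32} = -3, m_{42} = 1, m_{43} = -3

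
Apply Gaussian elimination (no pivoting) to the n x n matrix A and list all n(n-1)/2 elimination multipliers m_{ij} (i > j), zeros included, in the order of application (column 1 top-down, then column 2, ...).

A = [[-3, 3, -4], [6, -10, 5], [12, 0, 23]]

Forward elimination:
R2 <- R2 - (-2)*R1:  [  0  -4  -3 ]
R3 <- R3 - (-4)*R1:  [  0  12   7 ]
R3 <- R3 - (-3)*R2:  [  0   0  -2 ]
Multipliers (in order of application): m_{21} = -2, m_{31} = -4, m_{32} = -3

multipliers: -2, -4, -3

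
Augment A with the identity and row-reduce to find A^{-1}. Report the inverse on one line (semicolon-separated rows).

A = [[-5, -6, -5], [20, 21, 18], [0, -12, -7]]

inverse = [23/5 6/5 -1/5; 28/3 7/3 -2/3; -16 -4 1]

Gauss-Jordan on [A | I]:
R1 <- (1/-5)*R1:  [    1   6/5     1  |  -1/5     0     0 ]
R2 <- R2 - (20)*R1:  [  0  -3  -2  |   4   1   0 ]
R2 <- (1/-3)*R2:  [    0     1   2/3  |  -4/3  -1/3     0 ]
R1 <- R1 - (6/5)*R2:  [   1    0  1/5  |  7/5  2/5    0 ]
R3 <- R3 - (-12)*R2:  [   0    0    1  |  -16   -4    1 ]
R1 <- R1 - (1/5)*R3:  [    1     0     0  |  23/5   6/5  -1/5 ]
R2 <- R2 - (2/3)*R3:  [    0     1     0  |  28/3   7/3  -2/3 ]
Right block of [I | A^{-1}] is the inverse:
[ 23/5  6/5  -1/5 ]
[ 28/3  7/3  -2/3 ]
[  -16   -4     1 ]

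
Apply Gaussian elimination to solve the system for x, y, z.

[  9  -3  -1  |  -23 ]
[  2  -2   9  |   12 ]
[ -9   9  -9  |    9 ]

(-2, 1, 2)

Forward elimination on [A|b]:
R2 <- R2 - (2/9)*R1:  [     0   -4/3   83/9  154/9 ]
R3 <- R3 - (-1)*R1:  [   0    6  -10  -14 ]
R3 <- R3 - (-9/2)*R2:  [    0     0  63/2    63 ]
Row echelon form:
[ 9    -3    -1  |    -23 ]
[ 0  -4/3  83/9  |  154/9 ]
[ 0     0  63/2  |     63 ]
Back-substitution:
z = (63) / (63/2) = 2
y = (154/9 - (83/9)*(2)) / (-4/3) = 1
x = (-23 - (-3)*(1) - (-1)*(2)) / 9 = -2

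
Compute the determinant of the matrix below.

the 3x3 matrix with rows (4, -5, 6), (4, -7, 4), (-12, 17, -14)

Forward elimination:
R2 <- R2 - (1)*R1:  [  0  -2  -2 ]
R3 <- R3 - (-3)*R1:  [ 0  2  4 ]
R3 <- R3 - (-1)*R2:  [ 0  0  2 ]
Upper-triangular form:
[ 4  -5   6 ]
[ 0  -2  -2 ]
[ 0   0   2 ]
det(A) = (-1)^0 * (4) * (-2) * (2) = -16  (0 row swaps -> sign +1)

det(A) = -16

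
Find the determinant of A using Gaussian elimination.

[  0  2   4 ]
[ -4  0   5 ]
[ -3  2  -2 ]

det(A) = -78

Forward elimination:
R1 <-> R2   (pivot in column 1 was zero)
[ -4  0   5 ]
[  0  2   4 ]
[ -3  2  -2 ]
R3 <- R3 - (3/4)*R1:  [     0      2  -23/4 ]
R3 <- R3 - (1)*R2:  [     0      0  -39/4 ]
Upper-triangular form:
[ -4  0      5 ]
[  0  2      4 ]
[  0  0  -39/4 ]
det(A) = (-1)^1 * (-4) * (2) * (-39/4) = -78  (1 row swap -> sign -1)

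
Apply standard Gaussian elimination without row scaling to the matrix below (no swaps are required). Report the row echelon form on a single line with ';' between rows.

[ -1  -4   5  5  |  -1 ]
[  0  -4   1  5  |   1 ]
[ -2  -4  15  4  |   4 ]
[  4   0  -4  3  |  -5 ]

Forward elimination:
R3 <- R3 - (2)*R1:  [  0   4   5  -6   6 ]
R4 <- R4 - (-4)*R1:  [   0  -16   16   23   -9 ]
R3 <- R3 - (-1)*R2:  [  0   0   6  -1   7 ]
R4 <- R4 - (4)*R2:  [   0    0   12    3  -13 ]
R4 <- R4 - (2)*R3:  [   0    0    0    5  -27 ]
Row echelon form:
[ -1  -4  5   5  |   -1 ]
[  0  -4  1   5  |    1 ]
[  0   0  6  -1  |    7 ]
[  0   0  0   5  |  -27 ]

REF = [-1 -4 5 5 -1; 0 -4 1 5 1; 0 0 6 -1 7; 0 0 0 5 -27]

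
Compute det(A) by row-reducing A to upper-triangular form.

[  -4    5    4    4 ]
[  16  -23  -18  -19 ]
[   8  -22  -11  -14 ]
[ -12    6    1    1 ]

Forward elimination:
R2 <- R2 - (-4)*R1:  [  0  -3  -2  -3 ]
R3 <- R3 - (-2)*R1:  [   0  -12   -3   -6 ]
R4 <- R4 - (3)*R1:  [   0   -9  -11  -11 ]
R3 <- R3 - (4)*R2:  [ 0  0  5  6 ]
R4 <- R4 - (3)*R2:  [  0   0  -5  -2 ]
R4 <- R4 - (-1)*R3:  [ 0  0  0  4 ]
Upper-triangular form:
[ -4   5   4   4 ]
[  0  -3  -2  -3 ]
[  0   0   5   6 ]
[  0   0   0   4 ]
det(A) = (-1)^0 * (-4) * (-3) * (5) * (4) = 240  (0 row swaps -> sign +1)

det(A) = 240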